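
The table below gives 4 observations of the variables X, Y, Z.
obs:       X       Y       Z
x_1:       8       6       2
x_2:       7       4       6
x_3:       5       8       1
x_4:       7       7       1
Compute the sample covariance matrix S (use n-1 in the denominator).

Step 1 — column means:
  mean(X) = (8 + 7 + 5 + 7) / 4 = 27/4 = 6.75
  mean(Y) = (6 + 4 + 8 + 7) / 4 = 25/4 = 6.25
  mean(Z) = (2 + 6 + 1 + 1) / 4 = 10/4 = 2.5

Step 2 — sample covariance S[i,j] = (1/(n-1)) · Σ_k (x_{k,i} - mean_i) · (x_{k,j} - mean_j), with n-1 = 3.
  S[X,X] = ((1.25)·(1.25) + (0.25)·(0.25) + (-1.75)·(-1.75) + (0.25)·(0.25)) / 3 = 4.75/3 = 1.5833
  S[X,Y] = ((1.25)·(-0.25) + (0.25)·(-2.25) + (-1.75)·(1.75) + (0.25)·(0.75)) / 3 = -3.75/3 = -1.25
  S[X,Z] = ((1.25)·(-0.5) + (0.25)·(3.5) + (-1.75)·(-1.5) + (0.25)·(-1.5)) / 3 = 2.5/3 = 0.8333
  S[Y,Y] = ((-0.25)·(-0.25) + (-2.25)·(-2.25) + (1.75)·(1.75) + (0.75)·(0.75)) / 3 = 8.75/3 = 2.9167
  S[Y,Z] = ((-0.25)·(-0.5) + (-2.25)·(3.5) + (1.75)·(-1.5) + (0.75)·(-1.5)) / 3 = -11.5/3 = -3.8333
  S[Z,Z] = ((-0.5)·(-0.5) + (3.5)·(3.5) + (-1.5)·(-1.5) + (-1.5)·(-1.5)) / 3 = 17/3 = 5.6667

S is symmetric (S[j,i] = S[i,j]). Assembling:

S = [[1.5833, -1.25, 0.8333],
 [-1.25, 2.9167, -3.8333],
 [0.8333, -3.8333, 5.6667]]


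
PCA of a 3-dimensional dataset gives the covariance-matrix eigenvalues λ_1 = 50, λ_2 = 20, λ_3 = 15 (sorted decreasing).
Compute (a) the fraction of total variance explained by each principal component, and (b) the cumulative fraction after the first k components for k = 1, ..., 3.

Step 1 — total variance = trace(Sigma) = Σ λ_i = 50 + 20 + 15 = 85.

Step 2 — fraction explained by component i = λ_i / Σ λ:
  PC1: 50/85 = 0.5882
  PC2: 20/85 = 0.2353
  PC3: 15/85 = 0.1765

Step 3 — cumulative fraction after k components = (λ_1 + ... + λ_k) / Σ λ:
  k = 1: 50/85 = 0.5882
  k = 2: (50 + 20)/85 = 70/85 = 0.8235
  k = 3: (50 + 20 + 15)/85 = 85/85 = 1

Summary (fraction, with percent):

explained: PC1 0.5882 (58.82%), PC2 0.2353 (23.53%), PC3 0.1765 (17.65%);  cumulative: 0.5882, 0.8235, 1


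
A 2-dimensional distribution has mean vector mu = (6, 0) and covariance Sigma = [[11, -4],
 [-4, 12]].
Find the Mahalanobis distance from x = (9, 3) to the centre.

Step 1 — centre the observation: (x - mu) = (3, 3).

Step 2 — invert Sigma. det(Sigma) = 11·12 - (-4)² = 116.
  Sigma^{-1} = (1/det) · [[d, -b], [-b, a]] = [[0.1034, 0.0345],
 [0.0345, 0.0948]].

Step 3 — form the quadratic (x - mu)^T · Sigma^{-1} · (x - mu):
  Sigma^{-1} · (x - mu) = (0.4138, 0.3879).
  (x - mu)^T · [Sigma^{-1} · (x - mu)] = (3)·(0.4138) + (3)·(0.3879) = 2.4052.

Step 4 — take square root: d = √(2.4052) ≈ 1.5509.

d(x, mu) = √(2.4052) ≈ 1.5509


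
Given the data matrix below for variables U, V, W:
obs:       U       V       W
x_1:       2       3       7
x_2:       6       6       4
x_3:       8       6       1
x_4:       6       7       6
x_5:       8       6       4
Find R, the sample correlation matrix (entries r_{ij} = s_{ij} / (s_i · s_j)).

Step 1 — column means:
  mean(U) = (2 + 6 + 8 + 6 + 8) / 5 = 30/5 = 6
  mean(V) = (3 + 6 + 6 + 7 + 6) / 5 = 28/5 = 5.6
  mean(W) = (7 + 4 + 1 + 6 + 4) / 5 = 22/5 = 4.4

Step 2 — sample variances and covariances s[i,j] = (1/(n-1)) · Σ_k (x_{k,i} - mean_i) · (x_{k,j} - mean_j), with n-1 = 4:
  s[U,U] = ((-4)·(-4) + (0)·(0) + (2)·(2) + (0)·(0) + (2)·(2)) / 4 = 24/4 = 6
  s[U,V] = ((-4)·(-2.6) + (0)·(0.4) + (2)·(0.4) + (0)·(1.4) + (2)·(0.4)) / 4 = 12/4 = 3
  s[U,W] = ((-4)·(2.6) + (0)·(-0.4) + (2)·(-3.4) + (0)·(1.6) + (2)·(-0.4)) / 4 = -18/4 = -4.5
  s[V,V] = ((-2.6)·(-2.6) + (0.4)·(0.4) + (0.4)·(0.4) + (1.4)·(1.4) + (0.4)·(0.4)) / 4 = 9.2/4 = 2.3
  s[V,W] = ((-2.6)·(2.6) + (0.4)·(-0.4) + (0.4)·(-3.4) + (1.4)·(1.6) + (0.4)·(-0.4)) / 4 = -6.2/4 = -1.55
  s[W,W] = ((2.6)·(2.6) + (-0.4)·(-0.4) + (-3.4)·(-3.4) + (1.6)·(1.6) + (-0.4)·(-0.4)) / 4 = 21.2/4 = 5.3
  Sample standard deviations s_i = √(s[i,i]):
  s(U) = √(6) = 2.4495
  s(V) = √(2.3) = 1.5166
  s(W) = √(5.3) = 2.3022

Step 3 — r_{ij} = s_{ij} / (s_i · s_j):
  r[U,U] = 1 (diagonal).
  r[U,V] = 3 / (2.4495 · 1.5166) = 3 / 3.7148 = 0.8076
  r[U,W] = -4.5 / (2.4495 · 2.3022) = -4.5 / 5.6391 = -0.798
  r[V,V] = 1 (diagonal).
  r[V,W] = -1.55 / (1.5166 · 2.3022) = -1.55 / 3.4914 = -0.4439
  r[W,W] = 1 (diagonal).

R is symmetric with unit diagonal. Assembling:

R = [[1, 0.8076, -0.798],
 [0.8076, 1, -0.4439],
 [-0.798, -0.4439, 1]]


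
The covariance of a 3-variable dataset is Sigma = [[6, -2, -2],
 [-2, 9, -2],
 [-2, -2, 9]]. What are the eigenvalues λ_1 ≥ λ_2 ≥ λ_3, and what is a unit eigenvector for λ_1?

Step 1 — characteristic polynomial p(λ) = det(λI - Sigma) = λ³ - tr·λ² + c_1·λ - det, where tr = trace, c_1 = sum of the principal 2×2 minors, det = det(Sigma):
  tr = 6 + 9 + 9 = 24,
  c_1 = (6·9 - (-2)²) + (6·9 - (-2)²) + (9·9 - (-2)²) = 50 + 50 + 77 = 177,
  det = 6·(9·9 - (-2)²) - (-2)·((-2)·9 - (-2)·(-2)) + (-2)·((-2)·(-2) - 9·(-2)) = 6·(77) - (-2)·(-22) + (-2)·(22) = 374.
  So p(λ) = λ³ - 24λ² + 177λ - 374.
Step 2 — look for an integer root (rational root theorem: any rational root is an integer divisor of 374). Testing λ = 11:
  p(11) = 1331 - 2904 + 1947 - 374 = 0  ✓
  Dividing out (λ - 11): p(λ) = (λ - 11)(λ² - 13λ + 34).
Step 3 — remaining eigenvalues from the quadratic λ² - 13λ + 34 = 0:
  Δ = 13² - 4·34 = 169 - 136 = 33,  λ = (13 ± √33)/2 = (13 ± 5.7446)/2 ≈ 9.3723 or 3.6277.
  Sorted: λ_1 = 11,  λ_2 = 9.3723,  λ_3 = 3.6277  (check: sum = 24 = tr ✓).

Step 4 — unit eigenvector for λ_1 = 11: v spans the null space of (Sigma - λ_1 I), whose rows are
  r_1 = (-5, -2, -2),  r_2 = (-2, -2, -2),  r_3 = (-2, -2, -2).
  v is orthogonal to every row, so take v ∝ r_1 × r_2 = ((-2)·(-2) - (-2)·(-2), (-2)·(-2) - (-5)·(-2), (-5)·(-2) - (-2)·(-2)) = (0, -6, 6).
  Rescale (divide by 6; multiply by -1 so the first nonzero entry is positive): u = (0, 1, -1).
  ||u|| = √((0)² + (1)² + (-1)²) = √(2) ≈ 1.4142,  v_1 = u/||u|| ≈ (0, 0.7071, -0.7071) (||v_1|| = 1).

λ_1 = 11,  λ_2 = 9.3723,  λ_3 = 3.6277;  v_1 ≈ (0, 0.7071, -0.7071)


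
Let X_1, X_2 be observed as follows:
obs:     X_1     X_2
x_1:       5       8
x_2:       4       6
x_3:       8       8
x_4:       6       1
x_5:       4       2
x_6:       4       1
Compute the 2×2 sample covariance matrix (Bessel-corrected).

Step 1 — column means:
  mean(X_1) = (5 + 4 + 8 + 6 + 4 + 4) / 6 = 31/6 = 5.1667
  mean(X_2) = (8 + 6 + 8 + 1 + 2 + 1) / 6 = 26/6 = 4.3333

Step 2 — sample covariance S[i,j] = (1/(n-1)) · Σ_k (x_{k,i} - mean_i) · (x_{k,j} - mean_j), with n-1 = 5.
  S[X_1,X_1] = ((-0.1667)·(-0.1667) + (-1.1667)·(-1.1667) + (2.8333)·(2.8333) + (0.8333)·(0.8333) + (-1.1667)·(-1.1667) + (-1.1667)·(-1.1667)) / 5 = 12.8333/5 = 2.5667
  S[X_1,X_2] = ((-0.1667)·(3.6667) + (-1.1667)·(1.6667) + (2.8333)·(3.6667) + (0.8333)·(-3.3333) + (-1.1667)·(-2.3333) + (-1.1667)·(-3.3333)) / 5 = 11.6667/5 = 2.3333
  S[X_2,X_2] = ((3.6667)·(3.6667) + (1.6667)·(1.6667) + (3.6667)·(3.6667) + (-3.3333)·(-3.3333) + (-2.3333)·(-2.3333) + (-3.3333)·(-3.3333)) / 5 = 57.3333/5 = 11.4667

S is symmetric (S[j,i] = S[i,j]). Assembling:

S = [[2.5667, 2.3333],
 [2.3333, 11.4667]]


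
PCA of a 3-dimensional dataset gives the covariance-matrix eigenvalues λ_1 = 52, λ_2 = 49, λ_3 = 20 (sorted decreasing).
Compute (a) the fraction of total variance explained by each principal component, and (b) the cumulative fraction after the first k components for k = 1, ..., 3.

Step 1 — total variance = trace(Sigma) = Σ λ_i = 52 + 49 + 20 = 121.

Step 2 — fraction explained by component i = λ_i / Σ λ:
  PC1: 52/121 = 0.4298
  PC2: 49/121 = 0.405
  PC3: 20/121 = 0.1653

Step 3 — cumulative fraction after k components = (λ_1 + ... + λ_k) / Σ λ:
  k = 1: 52/121 = 0.4298
  k = 2: (52 + 49)/121 = 101/121 = 0.8347
  k = 3: (52 + 49 + 20)/121 = 121/121 = 1

Summary (fraction, with percent):

explained: PC1 0.4298 (42.98%), PC2 0.405 (40.5%), PC3 0.1653 (16.53%);  cumulative: 0.4298, 0.8347, 1


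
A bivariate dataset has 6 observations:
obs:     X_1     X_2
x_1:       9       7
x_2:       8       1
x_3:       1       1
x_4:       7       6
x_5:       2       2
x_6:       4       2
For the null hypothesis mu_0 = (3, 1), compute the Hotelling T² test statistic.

Step 1 — sample mean vector:
  mean(X_1) = (9 + 8 + 1 + 7 + 2 + 4) / 6 = 31/6 = 5.1667
  mean(X_2) = (7 + 1 + 1 + 6 + 2 + 2) / 6 = 19/6 = 3.1667
  x̄ = (5.1667, 3.1667),  deviation x̄ - mu_0 = (5.1667, 3.1667) - (3, 1) = (2.1667, 2.1667).

Step 2 — sample covariance matrix, S[i,j] = (1/(n-1)) · Σ_k (x_{k,i} - mean_i) · (x_{k,j} - mean_j), divisor n-1 = 5:
  S[X_1,X_1] = ((3.8333)·(3.8333) + (2.8333)·(2.8333) + (-4.1667)·(-4.1667) + (1.8333)·(1.8333) + (-3.1667)·(-3.1667) + (-1.1667)·(-1.1667)) / 5 = 54.8333/5 = 10.9667
  S[X_1,X_2] = ((3.8333)·(3.8333) + (2.8333)·(-2.1667) + (-4.1667)·(-2.1667) + (1.8333)·(2.8333) + (-3.1667)·(-1.1667) + (-1.1667)·(-1.1667)) / 5 = 27.8333/5 = 5.5667
  S[X_2,X_2] = ((3.8333)·(3.8333) + (-2.1667)·(-2.1667) + (-2.1667)·(-2.1667) + (2.8333)·(2.8333) + (-1.1667)·(-1.1667) + (-1.1667)·(-1.1667)) / 5 = 34.8333/5 = 6.9667
  S = [[10.9667, 5.5667],
 [5.5667, 6.9667]].

Step 3 — invert S. det(S) = 10.9667·6.9667 - (5.5667)² = 45.4133.
  S^{-1} = (1/det) · [[d, -b], [-b, a]] = [[0.1534, -0.1226],
 [-0.1226, 0.2415]].

Step 4 — quadratic form (x̄ - mu_0)^T · S^{-1} · (x̄ - mu_0):
  S^{-1} · (x̄ - mu_0) = (0.0668, 0.2576),
  (x̄ - mu_0)^T · [...] = (2.1667)·(0.0668) + (2.1667)·(0.2576) = 0.7029.

Step 5 — scale by n: T² = 6 · 0.7029 = 4.2176.

T² ≈ 4.2176


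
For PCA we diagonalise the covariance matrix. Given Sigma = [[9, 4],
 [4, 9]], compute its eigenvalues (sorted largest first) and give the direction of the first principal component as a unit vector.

Step 1 — characteristic polynomial of 2×2 Sigma:
  det(Sigma - λI) = λ² - trace · λ + det = 0.
  trace = 9 + 9 = 18, det = 9·9 - (4)² = 65.
Step 2 — discriminant:
  Δ = trace² - 4·det = 324 - 260 = 64.
Step 3 — eigenvalues:
  λ = (trace ± √Δ)/2 = (18 ± 8)/2,
  λ_1 = 13,  λ_2 = 5.

Step 4 — unit eigenvector for λ_1: solve (Sigma - λ_1 I)v = 0. First row:
  (9 - 13)·v_x + (4)·v_y = 0, i.e. (-4)·v_x + (4)·v_y = 0,
  so v ∝ (b, λ_1 - a) = (4, 4) = u.
  ||u|| = √((4)² + (4)²) = √(32) ≈ 5.6569,
  v_1 = u/||u|| ≈ (0.7071, 0.7071) (||v_1|| = 1).

λ_1 = 13,  λ_2 = 5;  v_1 ≈ (0.7071, 0.7071)


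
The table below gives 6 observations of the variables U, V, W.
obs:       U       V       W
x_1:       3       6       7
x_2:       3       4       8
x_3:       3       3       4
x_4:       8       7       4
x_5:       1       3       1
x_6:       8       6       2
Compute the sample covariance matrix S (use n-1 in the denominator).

Step 1 — column means:
  mean(U) = (3 + 3 + 3 + 8 + 1 + 8) / 6 = 26/6 = 4.3333
  mean(V) = (6 + 4 + 3 + 7 + 3 + 6) / 6 = 29/6 = 4.8333
  mean(W) = (7 + 8 + 4 + 4 + 1 + 2) / 6 = 26/6 = 4.3333

Step 2 — sample covariance S[i,j] = (1/(n-1)) · Σ_k (x_{k,i} - mean_i) · (x_{k,j} - mean_j), with n-1 = 5.
  S[U,U] = ((-1.3333)·(-1.3333) + (-1.3333)·(-1.3333) + (-1.3333)·(-1.3333) + (3.6667)·(3.6667) + (-3.3333)·(-3.3333) + (3.6667)·(3.6667)) / 5 = 43.3333/5 = 8.6667
  S[U,V] = ((-1.3333)·(1.1667) + (-1.3333)·(-0.8333) + (-1.3333)·(-1.8333) + (3.6667)·(2.1667) + (-3.3333)·(-1.8333) + (3.6667)·(1.1667)) / 5 = 20.3333/5 = 4.0667
  S[U,W] = ((-1.3333)·(2.6667) + (-1.3333)·(3.6667) + (-1.3333)·(-0.3333) + (3.6667)·(-0.3333) + (-3.3333)·(-3.3333) + (3.6667)·(-2.3333)) / 5 = -6.6667/5 = -1.3333
  S[V,V] = ((1.1667)·(1.1667) + (-0.8333)·(-0.8333) + (-1.8333)·(-1.8333) + (2.1667)·(2.1667) + (-1.8333)·(-1.8333) + (1.1667)·(1.1667)) / 5 = 14.8333/5 = 2.9667
  S[V,W] = ((1.1667)·(2.6667) + (-0.8333)·(3.6667) + (-1.8333)·(-0.3333) + (2.1667)·(-0.3333) + (-1.8333)·(-3.3333) + (1.1667)·(-2.3333)) / 5 = 3.3333/5 = 0.6667
  S[W,W] = ((2.6667)·(2.6667) + (3.6667)·(3.6667) + (-0.3333)·(-0.3333) + (-0.3333)·(-0.3333) + (-3.3333)·(-3.3333) + (-2.3333)·(-2.3333)) / 5 = 37.3333/5 = 7.4667

S is symmetric (S[j,i] = S[i,j]). Assembling:

S = [[8.6667, 4.0667, -1.3333],
 [4.0667, 2.9667, 0.6667],
 [-1.3333, 0.6667, 7.4667]]


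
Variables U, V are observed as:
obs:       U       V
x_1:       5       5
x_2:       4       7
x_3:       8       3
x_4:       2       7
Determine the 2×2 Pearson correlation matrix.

Step 1 — column means:
  mean(U) = (5 + 4 + 8 + 2) / 4 = 19/4 = 4.75
  mean(V) = (5 + 7 + 3 + 7) / 4 = 22/4 = 5.5

Step 2 — sample variances and covariances s[i,j] = (1/(n-1)) · Σ_k (x_{k,i} - mean_i) · (x_{k,j} - mean_j), with n-1 = 3:
  s[U,U] = ((0.25)·(0.25) + (-0.75)·(-0.75) + (3.25)·(3.25) + (-2.75)·(-2.75)) / 3 = 18.75/3 = 6.25
  s[U,V] = ((0.25)·(-0.5) + (-0.75)·(1.5) + (3.25)·(-2.5) + (-2.75)·(1.5)) / 3 = -13.5/3 = -4.5
  s[V,V] = ((-0.5)·(-0.5) + (1.5)·(1.5) + (-2.5)·(-2.5) + (1.5)·(1.5)) / 3 = 11/3 = 3.6667
  Sample standard deviations s_i = √(s[i,i]):
  s(U) = √(6.25) = 2.5
  s(V) = √(3.6667) = 1.9149

Step 3 — r_{ij} = s_{ij} / (s_i · s_j):
  r[U,U] = 1 (diagonal).
  r[U,V] = -4.5 / (2.5 · 1.9149) = -4.5 / 4.7871 = -0.94
  r[V,V] = 1 (diagonal).

R is symmetric with unit diagonal. Assembling:

R = [[1, -0.94],
 [-0.94, 1]]


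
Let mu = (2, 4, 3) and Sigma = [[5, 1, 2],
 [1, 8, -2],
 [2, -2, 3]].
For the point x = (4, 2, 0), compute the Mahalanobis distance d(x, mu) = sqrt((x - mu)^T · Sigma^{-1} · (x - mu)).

Step 1 — centre the observation: (x - mu) = (2, -2, -3).

Step 2 — invert Sigma (cofactor / det for 3×3, or solve directly):
  Sigma^{-1} = [[0.3509, -0.1228, -0.3158],
 [-0.1228, 0.193, 0.2105],
 [-0.3158, 0.2105, 0.6842]].

Step 3 — form the quadratic (x - mu)^T · Sigma^{-1} · (x - mu):
  Sigma^{-1} · (x - mu) = (1.8947, -1.2632, -3.1053).
  (x - mu)^T · [Sigma^{-1} · (x - mu)] = (2)·(1.8947) + (-2)·(-1.2632) + (-3)·(-3.1053) = 15.6316.

Step 4 — take square root: d = √(15.6316) ≈ 3.9537.

d(x, mu) = √(15.6316) ≈ 3.9537


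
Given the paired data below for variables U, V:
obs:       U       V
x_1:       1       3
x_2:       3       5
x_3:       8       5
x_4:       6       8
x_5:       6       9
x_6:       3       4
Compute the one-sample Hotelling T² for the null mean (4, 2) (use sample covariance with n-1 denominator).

Step 1 — sample mean vector:
  mean(U) = (1 + 3 + 8 + 6 + 6 + 3) / 6 = 27/6 = 4.5
  mean(V) = (3 + 5 + 5 + 8 + 9 + 4) / 6 = 34/6 = 5.6667
  x̄ = (4.5, 5.6667),  deviation x̄ - mu_0 = (4.5, 5.6667) - (4, 2) = (0.5, 3.6667).

Step 2 — sample covariance matrix, S[i,j] = (1/(n-1)) · Σ_k (x_{k,i} - mean_i) · (x_{k,j} - mean_j), divisor n-1 = 5:
  S[U,U] = ((-3.5)·(-3.5) + (-1.5)·(-1.5) + (3.5)·(3.5) + (1.5)·(1.5) + (1.5)·(1.5) + (-1.5)·(-1.5)) / 5 = 33.5/5 = 6.7
  S[U,V] = ((-3.5)·(-2.6667) + (-1.5)·(-0.6667) + (3.5)·(-0.6667) + (1.5)·(2.3333) + (1.5)·(3.3333) + (-1.5)·(-1.6667)) / 5 = 19/5 = 3.8
  S[V,V] = ((-2.6667)·(-2.6667) + (-0.6667)·(-0.6667) + (-0.6667)·(-0.6667) + (2.3333)·(2.3333) + (3.3333)·(3.3333) + (-1.6667)·(-1.6667)) / 5 = 27.3333/5 = 5.4667
  S = [[6.7, 3.8],
 [3.8, 5.4667]].

Step 3 — invert S. det(S) = 6.7·5.4667 - (3.8)² = 22.1867.
  S^{-1} = (1/det) · [[d, -b], [-b, a]] = [[0.2464, -0.1713],
 [-0.1713, 0.302]].

Step 4 — quadratic form (x̄ - mu_0)^T · S^{-1} · (x̄ - mu_0):
  S^{-1} · (x̄ - mu_0) = (-0.5048, 1.0216),
  (x̄ - mu_0)^T · [...] = (0.5)·(-0.5048) + (3.6667)·(1.0216) = 3.4936.

Step 5 — scale by n: T² = 6 · 3.4936 = 20.9615.

T² ≈ 20.9615


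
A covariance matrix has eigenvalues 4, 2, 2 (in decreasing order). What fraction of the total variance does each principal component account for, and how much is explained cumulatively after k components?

Step 1 — total variance = trace(Sigma) = Σ λ_i = 4 + 2 + 2 = 8.

Step 2 — fraction explained by component i = λ_i / Σ λ:
  PC1: 4/8 = 0.5
  PC2: 2/8 = 0.25
  PC3: 2/8 = 0.25

Step 3 — cumulative fraction after k components = (λ_1 + ... + λ_k) / Σ λ:
  k = 1: 4/8 = 0.5
  k = 2: (4 + 2)/8 = 6/8 = 0.75
  k = 3: (4 + 2 + 2)/8 = 8/8 = 1

Summary (fraction, with percent):

explained: PC1 0.5 (50%), PC2 0.25 (25%), PC3 0.25 (25%);  cumulative: 0.5, 0.75, 1


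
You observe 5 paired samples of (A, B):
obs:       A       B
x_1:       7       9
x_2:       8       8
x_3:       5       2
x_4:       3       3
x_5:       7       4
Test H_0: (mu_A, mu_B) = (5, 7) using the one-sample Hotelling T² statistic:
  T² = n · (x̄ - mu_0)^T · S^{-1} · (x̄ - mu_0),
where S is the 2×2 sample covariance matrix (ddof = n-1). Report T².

Step 1 — sample mean vector:
  mean(A) = (7 + 8 + 5 + 3 + 7) / 5 = 30/5 = 6
  mean(B) = (9 + 8 + 2 + 3 + 4) / 5 = 26/5 = 5.2
  x̄ = (6, 5.2),  deviation x̄ - mu_0 = (6, 5.2) - (5, 7) = (1, -1.8).

Step 2 — sample covariance matrix, S[i,j] = (1/(n-1)) · Σ_k (x_{k,i} - mean_i) · (x_{k,j} - mean_j), divisor n-1 = 4:
  S[A,A] = ((1)·(1) + (2)·(2) + (-1)·(-1) + (-3)·(-3) + (1)·(1)) / 4 = 16/4 = 4
  S[A,B] = ((1)·(3.8) + (2)·(2.8) + (-1)·(-3.2) + (-3)·(-2.2) + (1)·(-1.2)) / 4 = 18/4 = 4.5
  S[B,B] = ((3.8)·(3.8) + (2.8)·(2.8) + (-3.2)·(-3.2) + (-2.2)·(-2.2) + (-1.2)·(-1.2)) / 4 = 38.8/4 = 9.7
  S = [[4, 4.5],
 [4.5, 9.7]].

Step 3 — invert S. det(S) = 4·9.7 - (4.5)² = 18.55.
  S^{-1} = (1/det) · [[d, -b], [-b, a]] = [[0.5229, -0.2426],
 [-0.2426, 0.2156]].

Step 4 — quadratic form (x̄ - mu_0)^T · S^{-1} · (x̄ - mu_0):
  S^{-1} · (x̄ - mu_0) = (0.9596, -0.6307),
  (x̄ - mu_0)^T · [...] = (1)·(0.9596) + (-1.8)·(-0.6307) = 2.0949.

Step 5 — scale by n: T² = 5 · 2.0949 = 10.4744.

T² ≈ 10.4744


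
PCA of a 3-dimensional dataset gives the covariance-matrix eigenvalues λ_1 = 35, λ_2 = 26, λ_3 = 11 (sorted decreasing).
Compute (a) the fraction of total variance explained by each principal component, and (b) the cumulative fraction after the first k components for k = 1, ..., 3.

Step 1 — total variance = trace(Sigma) = Σ λ_i = 35 + 26 + 11 = 72.

Step 2 — fraction explained by component i = λ_i / Σ λ:
  PC1: 35/72 = 0.4861
  PC2: 26/72 = 0.3611
  PC3: 11/72 = 0.1528

Step 3 — cumulative fraction after k components = (λ_1 + ... + λ_k) / Σ λ:
  k = 1: 35/72 = 0.4861
  k = 2: (35 + 26)/72 = 61/72 = 0.8472
  k = 3: (35 + 26 + 11)/72 = 72/72 = 1

Summary (fraction, with percent):

explained: PC1 0.4861 (48.61%), PC2 0.3611 (36.11%), PC3 0.1528 (15.28%);  cumulative: 0.4861, 0.8472, 1


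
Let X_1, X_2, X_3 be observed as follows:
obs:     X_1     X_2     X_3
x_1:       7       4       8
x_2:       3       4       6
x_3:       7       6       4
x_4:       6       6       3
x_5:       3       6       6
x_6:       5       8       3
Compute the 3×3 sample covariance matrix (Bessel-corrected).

Step 1 — column means:
  mean(X_1) = (7 + 3 + 7 + 6 + 3 + 5) / 6 = 31/6 = 5.1667
  mean(X_2) = (4 + 4 + 6 + 6 + 6 + 8) / 6 = 34/6 = 5.6667
  mean(X_3) = (8 + 6 + 4 + 3 + 6 + 3) / 6 = 30/6 = 5

Step 2 — sample covariance S[i,j] = (1/(n-1)) · Σ_k (x_{k,i} - mean_i) · (x_{k,j} - mean_j), with n-1 = 5.
  S[X_1,X_1] = ((1.8333)·(1.8333) + (-2.1667)·(-2.1667) + (1.8333)·(1.8333) + (0.8333)·(0.8333) + (-2.1667)·(-2.1667) + (-0.1667)·(-0.1667)) / 5 = 16.8333/5 = 3.3667
  S[X_1,X_2] = ((1.8333)·(-1.6667) + (-2.1667)·(-1.6667) + (1.8333)·(0.3333) + (0.8333)·(0.3333) + (-2.1667)·(0.3333) + (-0.1667)·(2.3333)) / 5 = 0.3333/5 = 0.0667
  S[X_1,X_3] = ((1.8333)·(3) + (-2.1667)·(1) + (1.8333)·(-1) + (0.8333)·(-2) + (-2.1667)·(1) + (-0.1667)·(-2)) / 5 = -2/5 = -0.4
  S[X_2,X_2] = ((-1.6667)·(-1.6667) + (-1.6667)·(-1.6667) + (0.3333)·(0.3333) + (0.3333)·(0.3333) + (0.3333)·(0.3333) + (2.3333)·(2.3333)) / 5 = 11.3333/5 = 2.2667
  S[X_2,X_3] = ((-1.6667)·(3) + (-1.6667)·(1) + (0.3333)·(-1) + (0.3333)·(-2) + (0.3333)·(1) + (2.3333)·(-2)) / 5 = -12/5 = -2.4
  S[X_3,X_3] = ((3)·(3) + (1)·(1) + (-1)·(-1) + (-2)·(-2) + (1)·(1) + (-2)·(-2)) / 5 = 20/5 = 4

S is symmetric (S[j,i] = S[i,j]). Assembling:

S = [[3.3667, 0.0667, -0.4],
 [0.0667, 2.2667, -2.4],
 [-0.4, -2.4, 4]]


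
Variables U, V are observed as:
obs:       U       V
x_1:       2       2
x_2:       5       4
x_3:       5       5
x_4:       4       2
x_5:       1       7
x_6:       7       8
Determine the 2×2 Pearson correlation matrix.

Step 1 — column means:
  mean(U) = (2 + 5 + 5 + 4 + 1 + 7) / 6 = 24/6 = 4
  mean(V) = (2 + 4 + 5 + 2 + 7 + 8) / 6 = 28/6 = 4.6667

Step 2 — sample variances and covariances s[i,j] = (1/(n-1)) · Σ_k (x_{k,i} - mean_i) · (x_{k,j} - mean_j), with n-1 = 5:
  s[U,U] = ((-2)·(-2) + (1)·(1) + (1)·(1) + (0)·(0) + (-3)·(-3) + (3)·(3)) / 5 = 24/5 = 4.8
  s[U,V] = ((-2)·(-2.6667) + (1)·(-0.6667) + (1)·(0.3333) + (0)·(-2.6667) + (-3)·(2.3333) + (3)·(3.3333)) / 5 = 8/5 = 1.6
  s[V,V] = ((-2.6667)·(-2.6667) + (-0.6667)·(-0.6667) + (0.3333)·(0.3333) + (-2.6667)·(-2.6667) + (2.3333)·(2.3333) + (3.3333)·(3.3333)) / 5 = 31.3333/5 = 6.2667
  Sample standard deviations s_i = √(s[i,i]):
  s(U) = √(4.8) = 2.1909
  s(V) = √(6.2667) = 2.5033

Step 3 — r_{ij} = s_{ij} / (s_i · s_j):
  r[U,U] = 1 (diagonal).
  r[U,V] = 1.6 / (2.1909 · 2.5033) = 1.6 / 5.4845 = 0.2917
  r[V,V] = 1 (diagonal).

R is symmetric with unit diagonal. Assembling:

R = [[1, 0.2917],
 [0.2917, 1]]


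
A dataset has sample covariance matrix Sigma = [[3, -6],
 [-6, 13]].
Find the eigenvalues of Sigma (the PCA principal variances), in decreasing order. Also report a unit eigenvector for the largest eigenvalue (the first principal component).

Step 1 — characteristic polynomial of 2×2 Sigma:
  det(Sigma - λI) = λ² - trace · λ + det = 0.
  trace = 3 + 13 = 16, det = 3·13 - (-6)² = 3.
Step 2 — discriminant:
  Δ = trace² - 4·det = 256 - 12 = 244.
Step 3 — eigenvalues:
  λ = (trace ± √Δ)/2 = (16 ± 15.6205)/2,
  λ_1 = 15.8102,  λ_2 = 0.1898.

Step 4 — unit eigenvector for λ_1: solve (Sigma - λ_1 I)v = 0. First row:
  (3 - 15.8102)·v_x + (-6)·v_y = 0, i.e. (-12.8102)·v_x + (-6)·v_y = 0,
  so v ∝ (b, λ_1 - a) = (-6, 12.8102); multiply by -1 so the first entry is positive: u = (6, -12.8102).
  ||u|| = √((6)² + (-12.8102)²) = √(200.1025) ≈ 14.1458,
  v_1 = u/||u|| ≈ (0.4242, -0.9056) (||v_1|| = 1).

λ_1 = 15.8102,  λ_2 = 0.1898;  v_1 ≈ (0.4242, -0.9056)


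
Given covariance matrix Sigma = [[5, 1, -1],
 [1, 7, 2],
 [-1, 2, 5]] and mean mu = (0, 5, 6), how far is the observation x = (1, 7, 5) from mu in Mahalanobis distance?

Step 1 — centre the observation: (x - mu) = (1, 2, -1).

Step 2 — invert Sigma (cofactor / det for 3×3, or solve directly):
  Sigma^{-1} = [[0.223, -0.0504, 0.0647],
 [-0.0504, 0.1727, -0.0791],
 [0.0647, -0.0791, 0.2446]].

Step 3 — form the quadratic (x - mu)^T · Sigma^{-1} · (x - mu):
  Sigma^{-1} · (x - mu) = (0.0576, 0.3741, -0.3381).
  (x - mu)^T · [Sigma^{-1} · (x - mu)] = (1)·(0.0576) + (2)·(0.3741) + (-1)·(-0.3381) = 1.1439.

Step 4 — take square root: d = √(1.1439) ≈ 1.0695.

d(x, mu) = √(1.1439) ≈ 1.0695


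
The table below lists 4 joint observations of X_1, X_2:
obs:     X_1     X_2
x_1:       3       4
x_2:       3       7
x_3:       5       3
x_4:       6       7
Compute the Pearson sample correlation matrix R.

Step 1 — column means:
  mean(X_1) = (3 + 3 + 5 + 6) / 4 = 17/4 = 4.25
  mean(X_2) = (4 + 7 + 3 + 7) / 4 = 21/4 = 5.25

Step 2 — sample variances and covariances s[i,j] = (1/(n-1)) · Σ_k (x_{k,i} - mean_i) · (x_{k,j} - mean_j), with n-1 = 3:
  s[X_1,X_1] = ((-1.25)·(-1.25) + (-1.25)·(-1.25) + (0.75)·(0.75) + (1.75)·(1.75)) / 3 = 6.75/3 = 2.25
  s[X_1,X_2] = ((-1.25)·(-1.25) + (-1.25)·(1.75) + (0.75)·(-2.25) + (1.75)·(1.75)) / 3 = 0.75/3 = 0.25
  s[X_2,X_2] = ((-1.25)·(-1.25) + (1.75)·(1.75) + (-2.25)·(-2.25) + (1.75)·(1.75)) / 3 = 12.75/3 = 4.25
  Sample standard deviations s_i = √(s[i,i]):
  s(X_1) = √(2.25) = 1.5
  s(X_2) = √(4.25) = 2.0616

Step 3 — r_{ij} = s_{ij} / (s_i · s_j):
  r[X_1,X_1] = 1 (diagonal).
  r[X_1,X_2] = 0.25 / (1.5 · 2.0616) = 0.25 / 3.0923 = 0.0808
  r[X_2,X_2] = 1 (diagonal).

R is symmetric with unit diagonal. Assembling:

R = [[1, 0.0808],
 [0.0808, 1]]


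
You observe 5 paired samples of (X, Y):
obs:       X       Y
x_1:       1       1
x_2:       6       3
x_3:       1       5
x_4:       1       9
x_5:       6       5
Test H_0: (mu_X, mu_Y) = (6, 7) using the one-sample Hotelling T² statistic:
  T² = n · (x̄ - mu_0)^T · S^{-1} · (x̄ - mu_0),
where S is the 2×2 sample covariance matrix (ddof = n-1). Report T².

Step 1 — sample mean vector:
  mean(X) = (1 + 6 + 1 + 1 + 6) / 5 = 15/5 = 3
  mean(Y) = (1 + 3 + 5 + 9 + 5) / 5 = 23/5 = 4.6
  x̄ = (3, 4.6),  deviation x̄ - mu_0 = (3, 4.6) - (6, 7) = (-3, -2.4).

Step 2 — sample covariance matrix, S[i,j] = (1/(n-1)) · Σ_k (x_{k,i} - mean_i) · (x_{k,j} - mean_j), divisor n-1 = 4:
  S[X,X] = ((-2)·(-2) + (3)·(3) + (-2)·(-2) + (-2)·(-2) + (3)·(3)) / 4 = 30/4 = 7.5
  S[X,Y] = ((-2)·(-3.6) + (3)·(-1.6) + (-2)·(0.4) + (-2)·(4.4) + (3)·(0.4)) / 4 = -6/4 = -1.5
  S[Y,Y] = ((-3.6)·(-3.6) + (-1.6)·(-1.6) + (0.4)·(0.4) + (4.4)·(4.4) + (0.4)·(0.4)) / 4 = 35.2/4 = 8.8
  S = [[7.5, -1.5],
 [-1.5, 8.8]].

Step 3 — invert S. det(S) = 7.5·8.8 - (-1.5)² = 63.75.
  S^{-1} = (1/det) · [[d, -b], [-b, a]] = [[0.138, 0.0235],
 [0.0235, 0.1176]].

Step 4 — quadratic form (x̄ - mu_0)^T · S^{-1} · (x̄ - mu_0):
  S^{-1} · (x̄ - mu_0) = (-0.4706, -0.3529),
  (x̄ - mu_0)^T · [...] = (-3)·(-0.4706) + (-2.4)·(-0.3529) = 2.2588.

Step 5 — scale by n: T² = 5 · 2.2588 = 11.2941.

T² ≈ 11.2941


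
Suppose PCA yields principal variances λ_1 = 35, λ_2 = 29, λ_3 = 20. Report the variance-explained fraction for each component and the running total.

Step 1 — total variance = trace(Sigma) = Σ λ_i = 35 + 29 + 20 = 84.

Step 2 — fraction explained by component i = λ_i / Σ λ:
  PC1: 35/84 = 0.4167
  PC2: 29/84 = 0.3452
  PC3: 20/84 = 0.2381

Step 3 — cumulative fraction after k components = (λ_1 + ... + λ_k) / Σ λ:
  k = 1: 35/84 = 0.4167
  k = 2: (35 + 29)/84 = 64/84 = 0.7619
  k = 3: (35 + 29 + 20)/84 = 84/84 = 1

Summary (fraction, with percent):

explained: PC1 0.4167 (41.67%), PC2 0.3452 (34.52%), PC3 0.2381 (23.81%);  cumulative: 0.4167, 0.7619, 1


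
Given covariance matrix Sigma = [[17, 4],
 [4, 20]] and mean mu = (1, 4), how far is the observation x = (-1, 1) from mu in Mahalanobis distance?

Step 1 — centre the observation: (x - mu) = (-2, -3).

Step 2 — invert Sigma. det(Sigma) = 17·20 - (4)² = 324.
  Sigma^{-1} = (1/det) · [[d, -b], [-b, a]] = [[0.0617, -0.0123],
 [-0.0123, 0.0525]].

Step 3 — form the quadratic (x - mu)^T · Sigma^{-1} · (x - mu):
  Sigma^{-1} · (x - mu) = (-0.0864, -0.1327).
  (x - mu)^T · [Sigma^{-1} · (x - mu)] = (-2)·(-0.0864) + (-3)·(-0.1327) = 0.571.

Step 4 — take square root: d = √(0.571) ≈ 0.7556.

d(x, mu) = √(0.571) ≈ 0.7556


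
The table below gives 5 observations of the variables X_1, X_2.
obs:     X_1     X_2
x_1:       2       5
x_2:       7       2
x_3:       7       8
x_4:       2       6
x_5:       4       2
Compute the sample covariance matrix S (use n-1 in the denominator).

Step 1 — column means:
  mean(X_1) = (2 + 7 + 7 + 2 + 4) / 5 = 22/5 = 4.4
  mean(X_2) = (5 + 2 + 8 + 6 + 2) / 5 = 23/5 = 4.6

Step 2 — sample covariance S[i,j] = (1/(n-1)) · Σ_k (x_{k,i} - mean_i) · (x_{k,j} - mean_j), with n-1 = 4.
  S[X_1,X_1] = ((-2.4)·(-2.4) + (2.6)·(2.6) + (2.6)·(2.6) + (-2.4)·(-2.4) + (-0.4)·(-0.4)) / 4 = 25.2/4 = 6.3
  S[X_1,X_2] = ((-2.4)·(0.4) + (2.6)·(-2.6) + (2.6)·(3.4) + (-2.4)·(1.4) + (-0.4)·(-2.6)) / 4 = -1.2/4 = -0.3
  S[X_2,X_2] = ((0.4)·(0.4) + (-2.6)·(-2.6) + (3.4)·(3.4) + (1.4)·(1.4) + (-2.6)·(-2.6)) / 4 = 27.2/4 = 6.8

S is symmetric (S[j,i] = S[i,j]). Assembling:

S = [[6.3, -0.3],
 [-0.3, 6.8]]


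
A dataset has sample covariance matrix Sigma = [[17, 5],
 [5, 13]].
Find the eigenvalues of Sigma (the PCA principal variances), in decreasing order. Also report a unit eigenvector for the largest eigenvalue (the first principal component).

Step 1 — characteristic polynomial of 2×2 Sigma:
  det(Sigma - λI) = λ² - trace · λ + det = 0.
  trace = 17 + 13 = 30, det = 17·13 - (5)² = 196.
Step 2 — discriminant:
  Δ = trace² - 4·det = 900 - 784 = 116.
Step 3 — eigenvalues:
  λ = (trace ± √Δ)/2 = (30 ± 10.7703)/2,
  λ_1 = 20.3852,  λ_2 = 9.6148.

Step 4 — unit eigenvector for λ_1: solve (Sigma - λ_1 I)v = 0. First row:
  (17 - 20.3852)·v_x + (5)·v_y = 0, i.e. (-3.3852)·v_x + (5)·v_y = 0,
  so v ∝ (b, λ_1 - a) = (5, 3.3852) = u.
  ||u|| = √((5)² + (3.3852)²) = √(36.4593) ≈ 6.0382,
  v_1 = u/||u|| ≈ (0.8281, 0.5606) (||v_1|| = 1).

λ_1 = 20.3852,  λ_2 = 9.6148;  v_1 ≈ (0.8281, 0.5606)


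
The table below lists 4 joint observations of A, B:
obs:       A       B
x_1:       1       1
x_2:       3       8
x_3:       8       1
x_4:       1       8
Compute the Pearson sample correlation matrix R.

Step 1 — column means:
  mean(A) = (1 + 3 + 8 + 1) / 4 = 13/4 = 3.25
  mean(B) = (1 + 8 + 1 + 8) / 4 = 18/4 = 4.5

Step 2 — sample variances and covariances s[i,j] = (1/(n-1)) · Σ_k (x_{k,i} - mean_i) · (x_{k,j} - mean_j), with n-1 = 3:
  s[A,A] = ((-2.25)·(-2.25) + (-0.25)·(-0.25) + (4.75)·(4.75) + (-2.25)·(-2.25)) / 3 = 32.75/3 = 10.9167
  s[A,B] = ((-2.25)·(-3.5) + (-0.25)·(3.5) + (4.75)·(-3.5) + (-2.25)·(3.5)) / 3 = -17.5/3 = -5.8333
  s[B,B] = ((-3.5)·(-3.5) + (3.5)·(3.5) + (-3.5)·(-3.5) + (3.5)·(3.5)) / 3 = 49/3 = 16.3333
  Sample standard deviations s_i = √(s[i,i]):
  s(A) = √(10.9167) = 3.304
  s(B) = √(16.3333) = 4.0415

Step 3 — r_{ij} = s_{ij} / (s_i · s_j):
  r[A,A] = 1 (diagonal).
  r[A,B] = -5.8333 / (3.304 · 4.0415) = -5.8333 / 13.3531 = -0.4369
  r[B,B] = 1 (diagonal).

R is symmetric with unit diagonal. Assembling:

R = [[1, -0.4369],
 [-0.4369, 1]]


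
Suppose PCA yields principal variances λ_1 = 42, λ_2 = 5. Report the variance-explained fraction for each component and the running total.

Step 1 — total variance = trace(Sigma) = Σ λ_i = 42 + 5 = 47.

Step 2 — fraction explained by component i = λ_i / Σ λ:
  PC1: 42/47 = 0.8936
  PC2: 5/47 = 0.1064

Step 3 — cumulative fraction after k components = (λ_1 + ... + λ_k) / Σ λ:
  k = 1: 42/47 = 0.8936
  k = 2: (42 + 5)/47 = 47/47 = 1

Summary (fraction, with percent):

explained: PC1 0.8936 (89.36%), PC2 0.1064 (10.64%);  cumulative: 0.8936, 1


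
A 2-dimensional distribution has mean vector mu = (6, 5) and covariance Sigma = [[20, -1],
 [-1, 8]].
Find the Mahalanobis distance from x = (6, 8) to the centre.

Step 1 — centre the observation: (x - mu) = (0, 3).

Step 2 — invert Sigma. det(Sigma) = 20·8 - (-1)² = 159.
  Sigma^{-1} = (1/det) · [[d, -b], [-b, a]] = [[0.0503, 0.0063],
 [0.0063, 0.1258]].

Step 3 — form the quadratic (x - mu)^T · Sigma^{-1} · (x - mu):
  Sigma^{-1} · (x - mu) = (0.0189, 0.3774).
  (x - mu)^T · [Sigma^{-1} · (x - mu)] = (0)·(0.0189) + (3)·(0.3774) = 1.1321.

Step 4 — take square root: d = √(1.1321) ≈ 1.064.

d(x, mu) = √(1.1321) ≈ 1.064


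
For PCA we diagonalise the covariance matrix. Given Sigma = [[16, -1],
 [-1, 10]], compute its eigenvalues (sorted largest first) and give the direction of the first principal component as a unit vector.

Step 1 — characteristic polynomial of 2×2 Sigma:
  det(Sigma - λI) = λ² - trace · λ + det = 0.
  trace = 16 + 10 = 26, det = 16·10 - (-1)² = 159.
Step 2 — discriminant:
  Δ = trace² - 4·det = 676 - 636 = 40.
Step 3 — eigenvalues:
  λ = (trace ± √Δ)/2 = (26 ± 6.3246)/2,
  λ_1 = 16.1623,  λ_2 = 9.8377.

Step 4 — unit eigenvector for λ_1: solve (Sigma - λ_1 I)v = 0. First row:
  (16 - 16.1623)·v_x + (-1)·v_y = 0, i.e. (-0.1623)·v_x + (-1)·v_y = 0,
  so v ∝ (b, λ_1 - a) = (-1, 0.1623); multiply by -1 so the first entry is positive: u = (1, -0.1623).
  ||u|| = √((1)² + (-0.1623)²) = √(1.0263) ≈ 1.0131,
  v_1 = u/||u|| ≈ (0.9871, -0.1602) (||v_1|| = 1).

λ_1 = 16.1623,  λ_2 = 9.8377;  v_1 ≈ (0.9871, -0.1602)


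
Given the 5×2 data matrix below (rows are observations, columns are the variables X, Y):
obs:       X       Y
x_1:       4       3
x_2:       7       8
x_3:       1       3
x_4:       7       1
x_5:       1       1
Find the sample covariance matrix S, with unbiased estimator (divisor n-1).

Step 1 — column means:
  mean(X) = (4 + 7 + 1 + 7 + 1) / 5 = 20/5 = 4
  mean(Y) = (3 + 8 + 3 + 1 + 1) / 5 = 16/5 = 3.2

Step 2 — sample covariance S[i,j] = (1/(n-1)) · Σ_k (x_{k,i} - mean_i) · (x_{k,j} - mean_j), with n-1 = 4.
  S[X,X] = ((0)·(0) + (3)·(3) + (-3)·(-3) + (3)·(3) + (-3)·(-3)) / 4 = 36/4 = 9
  S[X,Y] = ((0)·(-0.2) + (3)·(4.8) + (-3)·(-0.2) + (3)·(-2.2) + (-3)·(-2.2)) / 4 = 15/4 = 3.75
  S[Y,Y] = ((-0.2)·(-0.2) + (4.8)·(4.8) + (-0.2)·(-0.2) + (-2.2)·(-2.2) + (-2.2)·(-2.2)) / 4 = 32.8/4 = 8.2

S is symmetric (S[j,i] = S[i,j]). Assembling:

S = [[9, 3.75],
 [3.75, 8.2]]


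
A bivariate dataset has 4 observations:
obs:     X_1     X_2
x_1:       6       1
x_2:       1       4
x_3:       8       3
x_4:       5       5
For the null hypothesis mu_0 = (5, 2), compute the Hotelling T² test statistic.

Step 1 — sample mean vector:
  mean(X_1) = (6 + 1 + 8 + 5) / 4 = 20/4 = 5
  mean(X_2) = (1 + 4 + 3 + 5) / 4 = 13/4 = 3.25
  x̄ = (5, 3.25),  deviation x̄ - mu_0 = (5, 3.25) - (5, 2) = (0, 1.25).

Step 2 — sample covariance matrix, S[i,j] = (1/(n-1)) · Σ_k (x_{k,i} - mean_i) · (x_{k,j} - mean_j), divisor n-1 = 3:
  S[X_1,X_1] = ((1)·(1) + (-4)·(-4) + (3)·(3) + (0)·(0)) / 3 = 26/3 = 8.6667
  S[X_1,X_2] = ((1)·(-2.25) + (-4)·(0.75) + (3)·(-0.25) + (0)·(1.75)) / 3 = -6/3 = -2
  S[X_2,X_2] = ((-2.25)·(-2.25) + (0.75)·(0.75) + (-0.25)·(-0.25) + (1.75)·(1.75)) / 3 = 8.75/3 = 2.9167
  S = [[8.6667, -2],
 [-2, 2.9167]].

Step 3 — invert S. det(S) = 8.6667·2.9167 - (-2)² = 21.2778.
  S^{-1} = (1/det) · [[d, -b], [-b, a]] = [[0.1371, 0.094],
 [0.094, 0.4073]].

Step 4 — quadratic form (x̄ - mu_0)^T · S^{-1} · (x̄ - mu_0):
  S^{-1} · (x̄ - mu_0) = (0.1175, 0.5091),
  (x̄ - mu_0)^T · [...] = (0)·(0.1175) + (1.25)·(0.5091) = 0.6364.

Step 5 — scale by n: T² = 4 · 0.6364 = 2.5457.

T² ≈ 2.5457


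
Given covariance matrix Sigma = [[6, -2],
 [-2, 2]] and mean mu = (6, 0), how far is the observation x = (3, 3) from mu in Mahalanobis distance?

Step 1 — centre the observation: (x - mu) = (-3, 3).

Step 2 — invert Sigma. det(Sigma) = 6·2 - (-2)² = 8.
  Sigma^{-1} = (1/det) · [[d, -b], [-b, a]] = [[0.25, 0.25],
 [0.25, 0.75]].

Step 3 — form the quadratic (x - mu)^T · Sigma^{-1} · (x - mu):
  Sigma^{-1} · (x - mu) = (0, 1.5).
  (x - mu)^T · [Sigma^{-1} · (x - mu)] = (-3)·(0) + (3)·(1.5) = 4.5.

Step 4 — take square root: d = √(4.5) ≈ 2.1213.

d(x, mu) = √(4.5) ≈ 2.1213


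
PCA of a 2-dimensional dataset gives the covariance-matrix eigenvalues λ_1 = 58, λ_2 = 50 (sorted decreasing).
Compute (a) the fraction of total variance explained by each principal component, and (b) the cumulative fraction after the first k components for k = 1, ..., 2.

Step 1 — total variance = trace(Sigma) = Σ λ_i = 58 + 50 = 108.

Step 2 — fraction explained by component i = λ_i / Σ λ:
  PC1: 58/108 = 0.537
  PC2: 50/108 = 0.463

Step 3 — cumulative fraction after k components = (λ_1 + ... + λ_k) / Σ λ:
  k = 1: 58/108 = 0.537
  k = 2: (58 + 50)/108 = 108/108 = 1

Summary (fraction, with percent):

explained: PC1 0.537 (53.7%), PC2 0.463 (46.3%);  cumulative: 0.537, 1


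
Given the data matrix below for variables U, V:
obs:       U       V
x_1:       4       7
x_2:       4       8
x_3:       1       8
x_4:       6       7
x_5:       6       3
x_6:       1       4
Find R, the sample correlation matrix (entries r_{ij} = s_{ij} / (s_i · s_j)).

Step 1 — column means:
  mean(U) = (4 + 4 + 1 + 6 + 6 + 1) / 6 = 22/6 = 3.6667
  mean(V) = (7 + 8 + 8 + 7 + 3 + 4) / 6 = 37/6 = 6.1667

Step 2 — sample variances and covariances s[i,j] = (1/(n-1)) · Σ_k (x_{k,i} - mean_i) · (x_{k,j} - mean_j), with n-1 = 5:
  s[U,U] = ((0.3333)·(0.3333) + (0.3333)·(0.3333) + (-2.6667)·(-2.6667) + (2.3333)·(2.3333) + (2.3333)·(2.3333) + (-2.6667)·(-2.6667)) / 5 = 25.3333/5 = 5.0667
  s[U,V] = ((0.3333)·(0.8333) + (0.3333)·(1.8333) + (-2.6667)·(1.8333) + (2.3333)·(0.8333) + (2.3333)·(-3.1667) + (-2.6667)·(-2.1667)) / 5 = -3.6667/5 = -0.7333
  s[V,V] = ((0.8333)·(0.8333) + (1.8333)·(1.8333) + (1.8333)·(1.8333) + (0.8333)·(0.8333) + (-3.1667)·(-3.1667) + (-2.1667)·(-2.1667)) / 5 = 22.8333/5 = 4.5667
  Sample standard deviations s_i = √(s[i,i]):
  s(U) = √(5.0667) = 2.2509
  s(V) = √(4.5667) = 2.137

Step 3 — r_{ij} = s_{ij} / (s_i · s_j):
  r[U,U] = 1 (diagonal).
  r[U,V] = -0.7333 / (2.2509 · 2.137) = -0.7333 / 4.8102 = -0.1525
  r[V,V] = 1 (diagonal).

R is symmetric with unit diagonal. Assembling:

R = [[1, -0.1525],
 [-0.1525, 1]]


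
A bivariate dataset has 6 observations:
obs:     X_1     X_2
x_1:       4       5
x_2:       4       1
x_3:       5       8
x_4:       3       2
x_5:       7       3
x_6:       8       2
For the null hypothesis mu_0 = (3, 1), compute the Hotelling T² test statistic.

Step 1 — sample mean vector:
  mean(X_1) = (4 + 4 + 5 + 3 + 7 + 8) / 6 = 31/6 = 5.1667
  mean(X_2) = (5 + 1 + 8 + 2 + 3 + 2) / 6 = 21/6 = 3.5
  x̄ = (5.1667, 3.5),  deviation x̄ - mu_0 = (5.1667, 3.5) - (3, 1) = (2.1667, 2.5).

Step 2 — sample covariance matrix, S[i,j] = (1/(n-1)) · Σ_k (x_{k,i} - mean_i) · (x_{k,j} - mean_j), divisor n-1 = 5:
  S[X_1,X_1] = ((-1.1667)·(-1.1667) + (-1.1667)·(-1.1667) + (-0.1667)·(-0.1667) + (-2.1667)·(-2.1667) + (1.8333)·(1.8333) + (2.8333)·(2.8333)) / 5 = 18.8333/5 = 3.7667
  S[X_1,X_2] = ((-1.1667)·(1.5) + (-1.1667)·(-2.5) + (-0.1667)·(4.5) + (-2.1667)·(-1.5) + (1.8333)·(-0.5) + (2.8333)·(-1.5)) / 5 = -1.5/5 = -0.3
  S[X_2,X_2] = ((1.5)·(1.5) + (-2.5)·(-2.5) + (4.5)·(4.5) + (-1.5)·(-1.5) + (-0.5)·(-0.5) + (-1.5)·(-1.5)) / 5 = 33.5/5 = 6.7
  S = [[3.7667, -0.3],
 [-0.3, 6.7]].

Step 3 — invert S. det(S) = 3.7667·6.7 - (-0.3)² = 25.1467.
  S^{-1} = (1/det) · [[d, -b], [-b, a]] = [[0.2664, 0.0119],
 [0.0119, 0.1498]].

Step 4 — quadratic form (x̄ - mu_0)^T · S^{-1} · (x̄ - mu_0):
  S^{-1} · (x̄ - mu_0) = (0.6071, 0.4003),
  (x̄ - mu_0)^T · [...] = (2.1667)·(0.6071) + (2.5)·(0.4003) = 2.3162.

Step 5 — scale by n: T² = 6 · 2.3162 = 13.8971.

T² ≈ 13.8971


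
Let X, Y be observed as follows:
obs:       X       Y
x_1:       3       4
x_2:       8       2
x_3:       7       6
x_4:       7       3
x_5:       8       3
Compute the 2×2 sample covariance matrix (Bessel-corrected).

Step 1 — column means:
  mean(X) = (3 + 8 + 7 + 7 + 8) / 5 = 33/5 = 6.6
  mean(Y) = (4 + 2 + 6 + 3 + 3) / 5 = 18/5 = 3.6

Step 2 — sample covariance S[i,j] = (1/(n-1)) · Σ_k (x_{k,i} - mean_i) · (x_{k,j} - mean_j), with n-1 = 4.
  S[X,X] = ((-3.6)·(-3.6) + (1.4)·(1.4) + (0.4)·(0.4) + (0.4)·(0.4) + (1.4)·(1.4)) / 4 = 17.2/4 = 4.3
  S[X,Y] = ((-3.6)·(0.4) + (1.4)·(-1.6) + (0.4)·(2.4) + (0.4)·(-0.6) + (1.4)·(-0.6)) / 4 = -3.8/4 = -0.95
  S[Y,Y] = ((0.4)·(0.4) + (-1.6)·(-1.6) + (2.4)·(2.4) + (-0.6)·(-0.6) + (-0.6)·(-0.6)) / 4 = 9.2/4 = 2.3

S is symmetric (S[j,i] = S[i,j]). Assembling:

S = [[4.3, -0.95],
 [-0.95, 2.3]]


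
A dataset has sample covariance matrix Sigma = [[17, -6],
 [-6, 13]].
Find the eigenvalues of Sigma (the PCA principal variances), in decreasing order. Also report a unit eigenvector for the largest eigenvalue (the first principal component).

Step 1 — characteristic polynomial of 2×2 Sigma:
  det(Sigma - λI) = λ² - trace · λ + det = 0.
  trace = 17 + 13 = 30, det = 17·13 - (-6)² = 185.
Step 2 — discriminant:
  Δ = trace² - 4·det = 900 - 740 = 160.
Step 3 — eigenvalues:
  λ = (trace ± √Δ)/2 = (30 ± 12.6491)/2,
  λ_1 = 21.3246,  λ_2 = 8.6754.

Step 4 — unit eigenvector for λ_1: solve (Sigma - λ_1 I)v = 0. First row:
  (17 - 21.3246)·v_x + (-6)·v_y = 0, i.e. (-4.3246)·v_x + (-6)·v_y = 0,
  so v ∝ (b, λ_1 - a) = (-6, 4.3246); multiply by -1 so the first entry is positive: u = (6, -4.3246).
  ||u|| = √((6)² + (-4.3246)²) = √(54.7018) ≈ 7.3961,
  v_1 = u/||u|| ≈ (0.8112, -0.5847) (||v_1|| = 1).

λ_1 = 21.3246,  λ_2 = 8.6754;  v_1 ≈ (0.8112, -0.5847)
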